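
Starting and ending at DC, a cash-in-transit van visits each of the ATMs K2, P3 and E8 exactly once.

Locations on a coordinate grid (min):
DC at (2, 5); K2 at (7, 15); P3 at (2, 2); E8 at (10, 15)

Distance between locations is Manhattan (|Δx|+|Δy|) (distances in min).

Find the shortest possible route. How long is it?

Minimum total distance: 42 min.

DC - K2 - P3 - E8 - DC: 15+18+21+18 = 72
DC - K2 - E8 - P3 - DC: 15+3+21+3 = 42
DC - P3 - K2 - E8 - DC: 3+18+3+18 = 42
The minimum is 42.
One optimal route: DC → K2 → E8 → P3 → DC (or its reverse).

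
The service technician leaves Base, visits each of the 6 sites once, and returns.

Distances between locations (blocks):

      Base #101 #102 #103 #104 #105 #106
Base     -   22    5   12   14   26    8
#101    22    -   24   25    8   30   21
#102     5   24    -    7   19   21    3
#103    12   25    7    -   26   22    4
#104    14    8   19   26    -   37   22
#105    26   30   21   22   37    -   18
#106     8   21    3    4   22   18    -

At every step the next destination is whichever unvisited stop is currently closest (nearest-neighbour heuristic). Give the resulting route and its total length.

86 blocks along Base → #102 → #106 → #103 → #105 → #101 → #104 → Base.

Base → [#102:5 / #106:8 / #103:12 / #104:14 / #101:22 / #105:26] → #102 (5)
#102 → [#106:3 / #103:7 / #104:19 / #105:21 / #101:24] → #106 (3)
#106 → [#103:4 / #105:18 / #101:21 / #104:22] → #103 (4)
#103 → [#105:22 / #101:25 / #104:26] → #105 (22)
#105 → [#101:30 / #104:37] → #101 (30)
#101 → [#104:8] → #104 (8)
Return #104→Base: 14.
Total = 5 + 3 + 4 + 22 + 30 + 8 + 14 = 86.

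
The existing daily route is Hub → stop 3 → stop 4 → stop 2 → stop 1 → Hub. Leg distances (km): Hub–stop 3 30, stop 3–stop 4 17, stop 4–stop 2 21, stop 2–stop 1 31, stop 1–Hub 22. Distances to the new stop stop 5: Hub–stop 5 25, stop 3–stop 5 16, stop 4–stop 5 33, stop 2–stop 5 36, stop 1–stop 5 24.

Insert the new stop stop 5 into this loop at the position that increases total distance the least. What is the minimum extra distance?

+11 km — insert stop 5 between Hub and stop 3.

Insertion cost between consecutive stops i–j is d(i,stop 5) + d(stop 5,j) − d(i,j):
  between Hub and stop 3: 25 + 16 − 30 = 11
  between stop 3 and stop 4: 16 + 33 − 17 = 32
  between stop 4 and stop 2: 33 + 36 − 21 = 48
  between stop 2 and stop 1: 36 + 24 − 31 = 29
  between stop 1 and Hub: 24 + 25 − 22 = 27
Cheapest insertion is between Hub and stop 3, adding 11.
New total = 121 + 11 = 132.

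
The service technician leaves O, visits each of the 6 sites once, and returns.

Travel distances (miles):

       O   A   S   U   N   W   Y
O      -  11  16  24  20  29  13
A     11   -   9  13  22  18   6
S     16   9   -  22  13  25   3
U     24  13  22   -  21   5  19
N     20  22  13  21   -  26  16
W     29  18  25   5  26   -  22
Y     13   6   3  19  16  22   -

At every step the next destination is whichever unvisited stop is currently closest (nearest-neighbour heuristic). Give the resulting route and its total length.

Total distance 88 miles via the nearest-neighbour route O → A → Y → S → N → U → W → O.

O → [A:11 / Y:13 / S:16 / N:20 / U:24 / W:29] → A (11)
A → [Y:6 / S:9 / U:13 / W:18 / N:22] → Y (6)
Y → [S:3 / N:16 / U:19 / W:22] → S (3)
S → [N:13 / U:22 / W:25] → N (13)
N → [U:21 / W:26] → U (21)
U → [W:5] → W (5)
Return W→O: 29.
Total = 11 + 6 + 3 + 13 + 21 + 5 + 29 = 88.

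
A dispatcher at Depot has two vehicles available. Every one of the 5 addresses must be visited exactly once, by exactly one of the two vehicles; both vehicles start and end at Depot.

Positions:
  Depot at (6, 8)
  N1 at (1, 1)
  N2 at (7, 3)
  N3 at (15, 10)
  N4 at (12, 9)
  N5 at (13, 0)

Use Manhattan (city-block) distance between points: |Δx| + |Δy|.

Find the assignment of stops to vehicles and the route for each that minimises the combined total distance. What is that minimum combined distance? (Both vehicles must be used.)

Check every non-empty split of the stops between the two vehicles; for each half take its own optimal tour:
  {N1} + {N2, N3, N4, N5}: 24 + 38 = 62
  {N2} + {N1, N3, N4, N5}: 12 + 48 = 60
  {N1, N2} + {N3, N4, N5}: 26 + 38 = 64
  {N3} + {N1, N2, N4, N5}: 22 + 44 = 66
  {N1, N3} + {N2, N4, N5}: 46 + 32 = 78
  {N2, N3} + {N1, N4, N5}: 32 + 42 = 74
  … (15 splits in total)
Best: vehicle 1 Depot → N2 → Depot = 12; vehicle 2 Depot → N1 → N5 → N3 → N4 → Depot = 48; combined 60.

60 — the smallest possible combined total.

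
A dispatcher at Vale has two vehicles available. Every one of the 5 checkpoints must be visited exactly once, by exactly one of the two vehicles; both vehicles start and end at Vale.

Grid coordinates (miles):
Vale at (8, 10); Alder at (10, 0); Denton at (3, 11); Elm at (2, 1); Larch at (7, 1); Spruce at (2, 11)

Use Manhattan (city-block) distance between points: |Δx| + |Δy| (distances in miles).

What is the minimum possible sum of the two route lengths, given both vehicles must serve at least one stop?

Minimum combined distance: 50 miles.

Check every non-empty split of the stops between the two vehicles; for each half take its own optimal tour:
  {Alder} + {Denton, Elm, Larch, Spruce}: 24 + 32 = 56
  {Denton} + {Alder, Elm, Larch, Spruce}: 12 + 38 = 50
  {Alder, Denton} + {Elm, Larch, Spruce}: 36 + 32 = 68
  {Elm} + {Alder, Denton, Larch, Spruce}: 30 + 38 = 68
  {Alder, Elm} + {Denton, Larch, Spruce}: 36 + 32 = 68
  {Denton, Elm} + {Alder, Larch, Spruce}: 32 + 38 = 70
  … (15 splits in total)
Best: vehicle 1 Vale → Denton → Vale = 12; vehicle 2 Vale → Alder → Larch → Elm → Spruce → Vale = 38; combined 50.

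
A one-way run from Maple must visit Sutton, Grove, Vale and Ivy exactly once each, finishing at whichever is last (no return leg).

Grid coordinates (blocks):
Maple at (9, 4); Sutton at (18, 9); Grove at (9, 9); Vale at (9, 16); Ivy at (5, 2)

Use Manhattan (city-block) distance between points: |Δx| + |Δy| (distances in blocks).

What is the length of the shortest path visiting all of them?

There are 4! = 24 possible orderings.
Maple - Sutton - Grove - Vale - Ivy: 14+9+7+18 = 48
Maple - Sutton - Grove - Ivy - Vale: 14+9+11+18 = 52
Maple - Sutton - Vale - Grove - Ivy: 14+16+7+11 = 48
Maple - Sutton - Vale - Ivy - Grove: 14+16+18+11 = 59
Maple - Sutton - Ivy - Grove - Vale: 14+20+11+7 = 52
Maple - Sutton - Ivy - Vale - Grove: 14+20+18+7 = 59
Maple - Grove - Sutton - Vale - Ivy: 5+9+16+18 = 48
Maple - Grove - Sutton - Ivy - Vale: 5+9+20+18 = 52
Maple - Grove - Vale - Sutton - Ivy: 5+7+16+20 = 48
Maple - Grove - Vale - Ivy - Sutton: 5+7+18+20 = 50
Maple - Grove - Ivy - Sutton - Vale: 5+11+20+16 = 52
Maple - Grove - Ivy - Vale - Sutton: 5+11+18+16 = 50
Maple - Vale - Sutton - Grove - Ivy: 12+16+9+11 = 48
Maple - Vale - Sutton - Ivy - Grove: 12+16+20+11 = 59
… (10 more)
Maple - Ivy - Grove - Vale - Sutton: 6+11+7+16 = 40  ← best
The minimum is 40.
One shortest path: Maple → Ivy → Grove → Vale → Sutton.

40 blocks — the minimum one-way total.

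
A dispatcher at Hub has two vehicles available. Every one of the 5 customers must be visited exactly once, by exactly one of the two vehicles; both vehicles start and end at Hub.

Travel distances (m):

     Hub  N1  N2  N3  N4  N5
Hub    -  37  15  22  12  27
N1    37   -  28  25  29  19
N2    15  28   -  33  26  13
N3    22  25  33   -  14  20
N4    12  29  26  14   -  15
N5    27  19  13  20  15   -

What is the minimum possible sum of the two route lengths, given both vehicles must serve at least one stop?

Minimum combined distance: 118 m.

Check every non-empty split of the stops between the two vehicles; for each half take its own optimal tour:
  {N1} + {N2, N3, N4, N5}: 74 + 74 = 148
  {N2} + {N1, N3, N4, N5}: 30 + 93 = 123
  {N1, N2} + {N3, N4, N5}: 80 + 69 = 149
  {N3} + {N1, N2, N4, N5}: 44 + 88 = 132
  {N1, N3} + {N2, N4, N5}: 84 + 55 = 139
  {N2, N3} + {N1, N4, N5}: 70 + 83 = 153
  … (15 splits in total)
  {N4} + {N1, N2, N3, N5}: 24 + 94 = 118  ← best
Best: vehicle 1 Hub → N4 → Hub = 24; vehicle 2 Hub → N2 → N5 → N1 → N3 → Hub = 94; combined 118.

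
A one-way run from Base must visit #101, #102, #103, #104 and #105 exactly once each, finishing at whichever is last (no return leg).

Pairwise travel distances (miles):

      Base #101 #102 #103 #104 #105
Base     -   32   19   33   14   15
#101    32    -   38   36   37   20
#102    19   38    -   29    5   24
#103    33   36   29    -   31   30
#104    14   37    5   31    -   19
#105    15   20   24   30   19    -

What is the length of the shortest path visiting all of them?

Shortest open route: 98 miles.

There are 5! = 120 possible orderings.
Base → #101 → #102 → #103 → #104 → #105: 32+38+29+31+19 = 149
Base → #101 → #102 → #103 → #105 → #104: 32+38+29+30+19 = 148
Base → #101 → #102 → #104 → #103 → #105: 32+38+5+31+30 = 136
Base → #101 → #102 → #104 → #105 → #103: 32+38+5+19+30 = 124
Base → #101 → #102 → #105 → #103 → #104: 32+38+24+30+31 = 155
Base → #101 → #102 → #105 → #104 → #103: 32+38+24+19+31 = 144
Base → #101 → #103 → #102 → #104 → #105: 32+36+29+5+19 = 121
Base → #101 → #103 → #102 → #105 → #104: 32+36+29+24+19 = 140
Base → #101 → #103 → #104 → #102 → #105: 32+36+31+5+24 = 128
Base → #101 → #103 → #104 → #105 → #102: 32+36+31+19+24 = 142
Base → #101 → #103 → #105 → #102 → #104: 32+36+30+24+5 = 127
Base → #101 → #103 → #105 → #104 → #102: 32+36+30+19+5 = 122
Base → #101 → #104 → #102 → #103 → #105: 32+37+5+29+30 = 133
Base → #101 → #104 → #102 → #105 → #103: 32+37+5+24+30 = 128
… (106 more)
Base → #104 → #102 → #103 → #105 → #101: 14+5+29+30+20 = 98  ← best
The minimum is 98.
One shortest path: Base → #104 → #102 → #103 → #105 → #101.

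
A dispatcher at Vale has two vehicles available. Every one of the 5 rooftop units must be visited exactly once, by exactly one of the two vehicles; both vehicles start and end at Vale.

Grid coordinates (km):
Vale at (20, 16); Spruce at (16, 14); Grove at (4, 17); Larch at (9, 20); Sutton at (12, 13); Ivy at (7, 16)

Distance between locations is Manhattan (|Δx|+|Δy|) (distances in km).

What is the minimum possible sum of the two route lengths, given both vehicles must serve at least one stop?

There are 2^4 − 1 = 15 ways to divide the 5 stops into two non-empty groups. For each, the best each vehicle can do is its own shortest tour through its group:
  {Spruce} + {Grove, Larch, Sutton, Ivy}: 12 + 46 = 58
  {Grove} + {Spruce, Larch, Sutton, Ivy}: 34 + 40 = 74
  {Spruce, Grove} + {Larch, Sutton, Ivy}: 38 + 40 = 78
  {Larch} + {Spruce, Grove, Sutton, Ivy}: 30 + 40 = 70
  {Spruce, Larch} + {Grove, Sutton, Ivy}: 34 + 40 = 74
  {Grove, Larch} + {Spruce, Sutton, Ivy}: 40 + 32 = 72
  … (15 splits in total)
Best: vehicle 1 Vale → Spruce → Vale = 12; vehicle 2 Vale → Larch → Grove → Ivy → Sutton → Vale = 46; combined 58.

58 km — the smallest possible combined total.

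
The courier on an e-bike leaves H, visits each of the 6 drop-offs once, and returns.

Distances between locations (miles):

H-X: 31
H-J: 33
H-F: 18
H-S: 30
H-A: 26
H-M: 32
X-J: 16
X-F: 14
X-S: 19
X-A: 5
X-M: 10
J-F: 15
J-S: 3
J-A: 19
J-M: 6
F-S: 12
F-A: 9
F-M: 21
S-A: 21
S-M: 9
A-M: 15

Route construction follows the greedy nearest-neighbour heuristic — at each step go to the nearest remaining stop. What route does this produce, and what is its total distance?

Total distance 81 miles via the nearest-neighbour route H → F → A → X → M → J → S → H.

H → [F:18 / A:26 / S:30 / X:31 / M:32 / J:33] → F (18)
F → [A:9 / S:12 / X:14 / J:15 / M:21] → A (9)
A → [X:5 / M:15 / J:19 / S:21] → X (5)
X → [M:10 / J:16 / S:19] → M (10)
M → [J:6 / S:9] → J (6)
J → [S:3] → S (3)
Return S→H: 30.
Total = 18 + 9 + 5 + 10 + 6 + 3 + 30 = 81.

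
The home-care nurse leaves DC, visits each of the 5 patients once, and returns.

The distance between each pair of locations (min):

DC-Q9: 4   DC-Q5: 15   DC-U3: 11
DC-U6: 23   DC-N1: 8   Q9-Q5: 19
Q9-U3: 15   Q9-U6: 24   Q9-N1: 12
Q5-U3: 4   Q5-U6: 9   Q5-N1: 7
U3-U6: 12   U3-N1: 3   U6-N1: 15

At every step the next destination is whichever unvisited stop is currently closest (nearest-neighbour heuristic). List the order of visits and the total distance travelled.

55 min along DC → Q9 → N1 → U3 → Q5 → U6 → DC.

At DC the remaining stops are Q9 4, N1 8, U3 11, Q5 15, U6 23; go to Q9.
At Q9 the remaining stops are N1 12, U3 15, Q5 19, U6 24; go to N1.
At N1 the remaining stops are U3 3, Q5 7, U6 15; go to U3.
At U3 the remaining stops are Q5 4, U6 12; go to Q5.
At Q5 the remaining stops are U6 9; go to U6.
Return U6→DC: 23.
Total = 4 + 12 + 3 + 4 + 9 + 23 = 55.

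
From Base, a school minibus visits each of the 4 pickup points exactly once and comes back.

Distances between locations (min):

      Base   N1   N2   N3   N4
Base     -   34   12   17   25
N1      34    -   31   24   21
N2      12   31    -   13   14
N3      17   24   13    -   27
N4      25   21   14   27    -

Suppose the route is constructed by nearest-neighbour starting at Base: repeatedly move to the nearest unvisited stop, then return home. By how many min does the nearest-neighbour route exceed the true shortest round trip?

From Base: N2=12, N3=17, N4=25, N1=34 → choose N2 (12).
From N2: N3=13, N4=14, N1=31 → choose N3 (13).
From N3: N1=24, N4=27 → choose N1 (24).
From N1: N4=21 → choose N4 (21).
NN route Base → N2 → N3 → N1 → N4 → Base costs 95.
Optimal: Base → N2 → N4 → N1 → N3 → Base costs 88 (by enumerating all 12 distinct tours).
Excess = 95 − 88 = 7.

The nearest-neighbour route is 7 min longer than optimal.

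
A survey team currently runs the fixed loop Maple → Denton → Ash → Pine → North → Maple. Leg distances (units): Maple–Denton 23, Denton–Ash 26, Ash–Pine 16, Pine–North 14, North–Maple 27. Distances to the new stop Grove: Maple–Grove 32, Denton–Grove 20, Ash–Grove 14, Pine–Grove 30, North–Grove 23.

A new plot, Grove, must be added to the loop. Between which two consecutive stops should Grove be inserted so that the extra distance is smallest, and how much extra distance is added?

Insertion cost between consecutive stops i–j is d(i,Grove) + d(Grove,j) − d(i,j):
  between Maple and Denton: 32 + 20 − 23 = 29
  between Denton and Ash: 20 + 14 − 26 = 8
  between Ash and Pine: 14 + 30 − 16 = 28
  between Pine and North: 30 + 23 − 14 = 39
  between North and Maple: 23 + 32 − 27 = 28
Cheapest insertion is between Denton and Ash, adding 8.
New total = 106 + 8 = 114.

Minimum extra distance: 8, inserting Grove between Denton and Ash.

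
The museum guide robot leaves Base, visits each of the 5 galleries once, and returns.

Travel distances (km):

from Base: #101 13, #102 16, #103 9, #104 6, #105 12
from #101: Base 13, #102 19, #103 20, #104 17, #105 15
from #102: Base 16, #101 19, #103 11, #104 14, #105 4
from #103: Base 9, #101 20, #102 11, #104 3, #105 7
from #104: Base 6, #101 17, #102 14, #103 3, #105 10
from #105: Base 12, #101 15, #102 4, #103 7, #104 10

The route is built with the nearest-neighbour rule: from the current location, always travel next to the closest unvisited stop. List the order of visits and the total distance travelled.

Base → [#104:6 / #103:9 / #105:12 / #101:13 / #102:16] → #104 (6)
#104 → [#103:3 / #105:10 / #102:14 / #101:17] → #103 (3)
#103 → [#105:7 / #102:11 / #101:20] → #105 (7)
#105 → [#102:4 / #101:15] → #102 (4)
#102 → [#101:19] → #101 (19)
Return #101→Base: 13.
Total = 6 + 3 + 7 + 4 + 19 + 13 = 52.

52 km along Base → #104 → #103 → #105 → #102 → #101 → Base.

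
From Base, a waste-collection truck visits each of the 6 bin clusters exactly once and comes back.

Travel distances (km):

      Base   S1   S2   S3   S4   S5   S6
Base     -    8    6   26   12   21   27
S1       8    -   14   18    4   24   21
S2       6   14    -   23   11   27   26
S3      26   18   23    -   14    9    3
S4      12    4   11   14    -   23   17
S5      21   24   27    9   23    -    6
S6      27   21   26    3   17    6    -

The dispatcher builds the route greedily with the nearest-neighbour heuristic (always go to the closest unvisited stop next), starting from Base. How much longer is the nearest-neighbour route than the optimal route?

Base: S2=6, S1=8, S4=12, S5=21, S3=26, S6=27 ⇒ S2
S2: S4=11, S1=14, S3=23, S6=26, S5=27 ⇒ S4
S4: S1=4, S3=14, S6=17, S5=23 ⇒ S1
S1: S3=18, S6=21, S5=24 ⇒ S3
S3: S6=3, S5=9 ⇒ S6
S6: S5=6 ⇒ S5
NN route Base → S2 → S4 → S1 → S3 → S6 → S5 → Base costs 69.
Optimal: Base → S1 → S4 → S3 → S6 → S5 → S2 → Base costs 68 (by enumerating all 360 distinct tours).
Excess = 69 − 68 = 1.

1 km longer than the optimal tour.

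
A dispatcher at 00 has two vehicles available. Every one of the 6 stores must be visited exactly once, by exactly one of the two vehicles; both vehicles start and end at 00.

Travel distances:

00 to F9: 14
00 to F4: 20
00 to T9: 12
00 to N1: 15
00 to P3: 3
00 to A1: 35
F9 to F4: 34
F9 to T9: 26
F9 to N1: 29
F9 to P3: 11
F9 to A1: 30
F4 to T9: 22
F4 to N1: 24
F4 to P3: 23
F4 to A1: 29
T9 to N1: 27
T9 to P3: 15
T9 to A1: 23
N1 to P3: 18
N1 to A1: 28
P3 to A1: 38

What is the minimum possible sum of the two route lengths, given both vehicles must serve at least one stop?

Try each way of splitting the stops between the two vehicles (each non-empty) and, for each split, find the best tour for each vehicle:
  {F9} + {F4, T9, N1, P3, A1}: 28 + 109 = 137
  {F4} + {F9, T9, N1, P3, A1}: 40 + 106 = 146
  {F9, F4} + {T9, N1, P3, A1}: 68 + 84 = 152
  {T9} + {F9, F4, N1, P3, A1}: 24 + 112 = 136
  {F9, T9} + {F4, N1, P3, A1}: 52 + 98 = 150
  {F4, T9} + {F9, N1, P3, A1}: 54 + 87 = 141
  … (31 splits in total)
  {F9, P3} + {F4, T9, N1, A1}: 28 + 103 = 131  ← best
Best: vehicle 1 00 → F9 → P3 → 00 = 28; vehicle 2 00 → T9 → A1 → F4 → N1 → 00 = 103; combined 131.

131 — the smallest possible combined total.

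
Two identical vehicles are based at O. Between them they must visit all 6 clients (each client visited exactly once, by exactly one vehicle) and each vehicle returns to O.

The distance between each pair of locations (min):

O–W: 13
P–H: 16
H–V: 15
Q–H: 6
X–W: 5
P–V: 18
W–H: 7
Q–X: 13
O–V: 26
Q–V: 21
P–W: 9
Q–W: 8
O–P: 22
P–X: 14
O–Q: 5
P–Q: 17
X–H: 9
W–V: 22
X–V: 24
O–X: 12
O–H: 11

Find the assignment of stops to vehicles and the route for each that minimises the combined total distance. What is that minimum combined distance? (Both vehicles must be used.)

Minimum combined distance: 80 min.

There are 2^5 − 1 = 31 ways to divide the 6 stops into two non-empty groups. For each, the best each vehicle can do is its own shortest tour through its group:
  {P} + {Q, X, W, H, V}: 44 + 65 = 109
  {Q} + {P, X, W, H, V}: 10 + 70 = 80
  {P, Q} + {X, W, H, V}: 44 + 65 = 109
  {X} + {P, Q, W, H, V}: 24 + 66 = 90
  {P, X} + {Q, W, H, V}: 48 + 61 = 109
  {Q, X} + {P, W, H, V}: 30 + 66 = 96
  … (31 splits in total)
Best: vehicle 1 O → Q → O = 10; vehicle 2 O → X → W → P → V → H → O = 70; combined 80.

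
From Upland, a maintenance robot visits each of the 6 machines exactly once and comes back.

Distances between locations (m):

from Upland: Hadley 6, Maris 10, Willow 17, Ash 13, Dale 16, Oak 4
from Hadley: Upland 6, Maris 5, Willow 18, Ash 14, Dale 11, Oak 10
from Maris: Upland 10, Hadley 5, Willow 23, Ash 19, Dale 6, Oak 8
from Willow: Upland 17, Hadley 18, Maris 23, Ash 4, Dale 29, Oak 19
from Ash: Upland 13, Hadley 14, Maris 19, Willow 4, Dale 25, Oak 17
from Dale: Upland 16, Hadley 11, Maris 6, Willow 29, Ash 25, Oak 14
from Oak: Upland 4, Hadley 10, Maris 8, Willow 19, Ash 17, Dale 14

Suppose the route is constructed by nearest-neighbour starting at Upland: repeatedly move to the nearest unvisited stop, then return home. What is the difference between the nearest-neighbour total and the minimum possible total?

Excess over optimum: 10 m.

Upland: Oak=4, Hadley=6, Maris=10, Ash=13, Dale=16, Willow=17 ⇒ Oak
Oak: Maris=8, Hadley=10, Dale=14, Ash=17, Willow=19 ⇒ Maris
Maris: Hadley=5, Dale=6, Ash=19, Willow=23 ⇒ Hadley
Hadley: Dale=11, Ash=14, Willow=18 ⇒ Dale
Dale: Ash=25, Willow=29 ⇒ Ash
Ash: Willow=4 ⇒ Willow
NN route Upland → Oak → Maris → Hadley → Dale → Ash → Willow → Upland costs 74.
Optimal: Upland → Willow → Ash → Hadley → Maris → Dale → Oak → Upland costs 64 (by enumerating all 360 distinct tours).
Excess = 74 − 64 = 10.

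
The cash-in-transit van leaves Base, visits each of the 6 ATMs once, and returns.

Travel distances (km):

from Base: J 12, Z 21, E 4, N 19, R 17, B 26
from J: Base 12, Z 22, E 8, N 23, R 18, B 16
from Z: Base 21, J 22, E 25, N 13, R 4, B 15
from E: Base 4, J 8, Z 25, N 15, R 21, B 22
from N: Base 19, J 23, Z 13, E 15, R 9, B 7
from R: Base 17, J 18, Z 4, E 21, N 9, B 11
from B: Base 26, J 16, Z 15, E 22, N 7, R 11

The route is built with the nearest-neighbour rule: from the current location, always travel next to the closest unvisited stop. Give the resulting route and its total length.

At Base the remaining stops are E 4, J 12, R 17, N 19, Z 21, B 26; go to E.
At E the remaining stops are J 8, N 15, R 21, B 22, Z 25; go to J.
At J the remaining stops are B 16, R 18, Z 22, N 23; go to B.
At B the remaining stops are N 7, R 11, Z 15; go to N.
At N the remaining stops are R 9, Z 13; go to R.
At R the remaining stops are Z 4; go to Z.
Return Z→Base: 21.
Total = 4 + 8 + 16 + 7 + 9 + 4 + 21 = 69.

69 km along Base → E → J → B → N → R → Z → Base.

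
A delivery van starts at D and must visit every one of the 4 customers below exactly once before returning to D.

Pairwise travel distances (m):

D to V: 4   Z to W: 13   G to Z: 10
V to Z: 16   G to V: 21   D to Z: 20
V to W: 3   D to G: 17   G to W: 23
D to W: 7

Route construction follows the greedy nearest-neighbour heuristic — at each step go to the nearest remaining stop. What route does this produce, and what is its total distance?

Nearest-neighbour total = 47 m; route D → V → W → Z → G → D.

At D the remaining stops are V 4, W 7, G 17, Z 20; go to V.
At V the remaining stops are W 3, Z 16, G 21; go to W.
At W the remaining stops are Z 13, G 23; go to Z.
At Z the remaining stops are G 10; go to G.
Return G→D: 17.
Total = 4 + 3 + 13 + 10 + 17 = 47.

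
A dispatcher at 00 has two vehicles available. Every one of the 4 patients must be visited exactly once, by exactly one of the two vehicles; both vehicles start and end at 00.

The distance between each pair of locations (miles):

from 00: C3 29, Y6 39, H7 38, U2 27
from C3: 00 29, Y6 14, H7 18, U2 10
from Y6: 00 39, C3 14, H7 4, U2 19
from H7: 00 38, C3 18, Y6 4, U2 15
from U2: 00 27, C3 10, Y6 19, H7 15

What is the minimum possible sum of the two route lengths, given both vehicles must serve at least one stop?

Minimum combined distance: 139 miles.

There are 2^3 − 1 = 7 ways to divide the 4 stops into two non-empty groups. For each, the best each vehicle can do is its own shortest tour through its group:
  {C3} + {Y6, H7, U2}: 58 + 85 = 143
  {Y6} + {C3, H7, U2}: 78 + 89 = 167
  {C3, Y6} + {H7, U2}: 82 + 80 = 162
  {H7} + {C3, Y6, U2}: 76 + 89 = 165
  {C3, H7} + {Y6, U2}: 85 + 85 = 170
  {Y6, H7} + {C3, U2}: 81 + 66 = 147
  … (7 splits in total)
  {C3, Y6, H7} + {U2}: 85 + 54 = 139  ← best
Best: vehicle 1 00 → C3 → Y6 → H7 → 00 = 85; vehicle 2 00 → U2 → 00 = 54; combined 139.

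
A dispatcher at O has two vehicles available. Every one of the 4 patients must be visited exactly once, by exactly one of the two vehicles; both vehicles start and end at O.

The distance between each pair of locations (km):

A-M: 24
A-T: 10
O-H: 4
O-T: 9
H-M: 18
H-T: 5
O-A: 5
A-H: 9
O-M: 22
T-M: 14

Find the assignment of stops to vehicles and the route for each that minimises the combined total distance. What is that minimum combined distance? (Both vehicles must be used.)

Minimum combined distance: 55 km.

There are 2^3 − 1 = 7 ways to divide the 4 stops into two non-empty groups. For each, the best each vehicle can do is its own shortest tour through its group:
  {A} + {H, T, M}: 10 + 45 = 55
  {H} + {A, T, M}: 8 + 51 = 59
  {A, H} + {T, M}: 18 + 45 = 63
  {T} + {A, H, M}: 18 + 51 = 69
  {A, T} + {H, M}: 24 + 44 = 68
  {H, T} + {A, M}: 18 + 51 = 69
  … (7 splits in total)
Best: vehicle 1 O → A → O = 10; vehicle 2 O → H → T → M → O = 45; combined 55.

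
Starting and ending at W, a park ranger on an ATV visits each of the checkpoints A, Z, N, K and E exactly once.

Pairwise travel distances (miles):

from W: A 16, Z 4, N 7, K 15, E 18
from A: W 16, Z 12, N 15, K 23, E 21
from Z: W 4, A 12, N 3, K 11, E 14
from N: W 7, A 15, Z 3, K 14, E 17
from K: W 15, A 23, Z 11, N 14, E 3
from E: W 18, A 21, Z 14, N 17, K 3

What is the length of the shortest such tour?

With 5 stops there are 5!/2 = 60 distinct round trips (a route and its reverse cost the same).
W - A - Z - N - K - E - W: 16+12+3+14+3+18 = 66
W - A - Z - N - E - K - W: 16+12+3+17+3+15 = 66
W - A - Z - K - N - E - W: 16+12+11+14+17+18 = 88
W - A - Z - K - E - N - W: 16+12+11+3+17+7 = 66
W - A - Z - E - N - K - W: 16+12+14+17+14+15 = 88
W - A - Z - E - K - N - W: 16+12+14+3+14+7 = 66
W - A - N - Z - K - E - W: 16+15+3+11+3+18 = 66
W - A - N - Z - E - K - W: 16+15+3+14+3+15 = 66
W - A - N - K - Z - E - W: 16+15+14+11+14+18 = 88
W - A - N - K - E - Z - W: 16+15+14+3+14+4 = 66
W - A - N - E - Z - K - W: 16+15+17+14+11+15 = 88
W - A - N - E - K - Z - W: 16+15+17+3+11+4 = 66
W - A - K - Z - N - E - W: 16+23+11+3+17+18 = 88
W - A - K - Z - E - N - W: 16+23+11+14+17+7 = 88
… (46 more)
W - A - E - K - Z - N - W: 16+21+3+11+3+7 = 61  ← best
The minimum is 61.
One optimal route: W → A → E → K → Z → N → W (or its reverse).

61 miles — the shortest possible round trip.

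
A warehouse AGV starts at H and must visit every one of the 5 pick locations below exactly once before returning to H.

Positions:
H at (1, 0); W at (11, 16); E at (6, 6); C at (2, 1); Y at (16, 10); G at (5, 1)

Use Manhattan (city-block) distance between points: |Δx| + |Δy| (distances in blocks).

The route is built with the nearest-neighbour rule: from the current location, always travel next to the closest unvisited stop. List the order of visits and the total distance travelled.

Nearest-neighbour total = 62 blocks; route H → C → G → E → Y → W → H.

H → [C:2 / G:5 / E:11 / Y:25 / W:26] → C (2)
C → [G:3 / E:9 / Y:23 / W:24] → G (3)
G → [E:6 / Y:20 / W:21] → E (6)
E → [Y:14 / W:15] → Y (14)
Y → [W:11] → W (11)
Return W→H: 26.
Total = 2 + 3 + 6 + 14 + 11 + 26 = 62.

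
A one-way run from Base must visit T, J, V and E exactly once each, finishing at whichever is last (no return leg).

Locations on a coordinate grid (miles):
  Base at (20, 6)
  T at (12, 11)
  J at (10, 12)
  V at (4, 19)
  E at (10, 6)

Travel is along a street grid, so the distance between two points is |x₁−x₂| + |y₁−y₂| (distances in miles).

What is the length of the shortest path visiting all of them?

There are 4! = 24 possible orderings.
Base→T→J→V→E: 13+3+13+19 = 48
Base→T→J→E→V: 13+3+6+19 = 41
Base→T→V→J→E: 13+16+13+6 = 48
Base→T→V→E→J: 13+16+19+6 = 54
Base→T→E→J→V: 13+7+6+13 = 39
Base→T→E→V→J: 13+7+19+13 = 52
Base→J→T→V→E: 16+3+16+19 = 54
Base→J→T→E→V: 16+3+7+19 = 45
Base→J→V→T→E: 16+13+16+7 = 52
Base→J→V→E→T: 16+13+19+7 = 55
Base→J→E→T→V: 16+6+7+16 = 45
Base→J→E→V→T: 16+6+19+16 = 57
Base→V→T→J→E: 29+16+3+6 = 54
Base→V→T→E→J: 29+16+7+6 = 58
… (10 more)
Base→E→T→J→V: 10+7+3+13 = 33  ← best
The minimum is 33.
One shortest path: Base → E → T → J → V.

Minimum one-way distance = 33 miles.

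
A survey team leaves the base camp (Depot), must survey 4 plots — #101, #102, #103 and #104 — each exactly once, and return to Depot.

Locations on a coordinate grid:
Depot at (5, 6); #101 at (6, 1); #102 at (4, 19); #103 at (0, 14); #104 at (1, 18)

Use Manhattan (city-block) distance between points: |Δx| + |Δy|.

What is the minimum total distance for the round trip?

48 — the shortest possible round trip.

There are 12 distinct closed tours to check (reversals are equivalent).
Depot→#101→#102→#103→#104→Depot: 6+20+9+5+16 = 56
Depot→#101→#102→#104→#103→Depot: 6+20+4+5+13 = 48
Depot→#101→#103→#102→#104→Depot: 6+19+9+4+16 = 54
Depot→#101→#103→#104→#102→Depot: 6+19+5+4+14 = 48
Depot→#101→#104→#102→#103→Depot: 6+22+4+9+13 = 54
Depot→#101→#104→#103→#102→Depot: 6+22+5+9+14 = 56
Depot→#102→#101→#103→#104→Depot: 14+20+19+5+16 = 74
Depot→#102→#101→#104→#103→Depot: 14+20+22+5+13 = 74
Depot→#102→#103→#101→#104→Depot: 14+9+19+22+16 = 80
Depot→#102→#104→#101→#103→Depot: 14+4+22+19+13 = 72
Depot→#103→#101→#102→#104→Depot: 13+19+20+4+16 = 72
Depot→#103→#102→#101→#104→Depot: 13+9+20+22+16 = 80
The minimum is 48.
One optimal route: Depot → #101 → #102 → #104 → #103 → Depot (or its reverse).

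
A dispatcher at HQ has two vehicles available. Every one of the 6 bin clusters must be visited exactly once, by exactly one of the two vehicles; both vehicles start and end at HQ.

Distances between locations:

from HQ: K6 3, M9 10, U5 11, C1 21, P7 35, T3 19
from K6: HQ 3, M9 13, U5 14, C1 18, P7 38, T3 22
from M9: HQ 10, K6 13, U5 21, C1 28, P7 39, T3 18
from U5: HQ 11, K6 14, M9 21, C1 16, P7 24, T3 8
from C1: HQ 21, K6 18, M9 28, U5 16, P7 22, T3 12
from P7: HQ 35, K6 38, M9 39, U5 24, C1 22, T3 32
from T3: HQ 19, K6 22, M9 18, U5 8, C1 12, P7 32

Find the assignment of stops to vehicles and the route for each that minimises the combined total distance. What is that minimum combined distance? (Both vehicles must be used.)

There are 2^5 − 1 = 31 ways to divide the 6 stops into two non-empty groups. For each, the best each vehicle can do is its own shortest tour through its group:
  {K6} + {M9, U5, C1, P7, T3}: 6 + 97 = 103
  {M9} + {K6, U5, C1, P7, T3}: 20 + 94 = 114
  {K6, M9} + {U5, C1, P7, T3}: 26 + 88 = 114
  {U5} + {K6, M9, C1, P7, T3}: 22 + 103 = 125
  {K6, U5} + {M9, C1, P7, T3}: 28 + 97 = 125
  {M9, U5} + {K6, C1, P7, T3}: 42 + 94 = 136
  … (31 splits in total)
Best: vehicle 1 HQ → K6 → HQ = 6; vehicle 2 HQ → M9 → T3 → C1 → P7 → U5 → HQ = 97; combined 103.

103 — the smallest possible combined total.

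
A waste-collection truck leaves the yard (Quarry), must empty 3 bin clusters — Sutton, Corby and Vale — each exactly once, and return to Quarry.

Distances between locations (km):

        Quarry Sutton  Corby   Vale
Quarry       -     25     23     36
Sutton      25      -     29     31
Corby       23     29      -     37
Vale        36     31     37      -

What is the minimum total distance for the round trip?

116 km — the shortest possible round trip.

Quarry-Sutton-Corby-Vale-Quarry: 25+29+37+36 = 127
Quarry-Sutton-Vale-Corby-Quarry: 25+31+37+23 = 116
Quarry-Corby-Sutton-Vale-Quarry: 23+29+31+36 = 119
The minimum is 116.
One optimal route: Quarry → Sutton → Vale → Corby → Quarry (or its reverse).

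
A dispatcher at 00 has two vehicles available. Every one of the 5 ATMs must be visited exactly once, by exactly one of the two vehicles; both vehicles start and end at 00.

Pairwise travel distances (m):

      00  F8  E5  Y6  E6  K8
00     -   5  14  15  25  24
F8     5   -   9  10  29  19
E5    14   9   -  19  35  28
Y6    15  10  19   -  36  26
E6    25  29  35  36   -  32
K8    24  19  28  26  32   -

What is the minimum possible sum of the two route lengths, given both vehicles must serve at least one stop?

126 m — the smallest possible combined total.

There are 2^4 − 1 = 15 ways to divide the 5 stops into two non-empty groups. For each, the best each vehicle can do is its own shortest tour through its group:
  {F8} + {E5, Y6, E6, K8}: 10 + 116 = 126
  {E5} + {F8, Y6, E6, K8}: 28 + 98 = 126
  {F8, E5} + {Y6, E6, K8}: 28 + 98 = 126
  {Y6} + {F8, E5, E6, K8}: 30 + 99 = 129
  {F8, Y6} + {E5, E6, K8}: 30 + 99 = 129
  {E5, Y6} + {F8, E6, K8}: 48 + 81 = 129
  … (15 splits in total)
Best: vehicle 1 00 → F8 → 00 = 10; vehicle 2 00 → E5 → Y6 → K8 → E6 → 00 = 116; combined 126.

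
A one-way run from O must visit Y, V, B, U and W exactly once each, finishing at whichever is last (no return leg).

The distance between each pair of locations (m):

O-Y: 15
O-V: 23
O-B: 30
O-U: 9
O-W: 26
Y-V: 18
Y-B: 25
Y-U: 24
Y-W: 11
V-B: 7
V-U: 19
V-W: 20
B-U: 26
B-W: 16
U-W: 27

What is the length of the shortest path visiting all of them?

62 m — the minimum one-way total.

There are 5! = 120 possible orderings.
O→Y→V→B→U→W: 15+18+7+26+27 = 93
O→Y→V→B→W→U: 15+18+7+16+27 = 83
O→Y→V→U→B→W: 15+18+19+26+16 = 94
O→Y→V→U→W→B: 15+18+19+27+16 = 95
O→Y→V→W→B→U: 15+18+20+16+26 = 95
O→Y→V→W→U→B: 15+18+20+27+26 = 106
O→Y→B→V→U→W: 15+25+7+19+27 = 93
O→Y→B→V→W→U: 15+25+7+20+27 = 94
O→Y→B→U→V→W: 15+25+26+19+20 = 105
O→Y→B→U→W→V: 15+25+26+27+20 = 113
O→Y→B→W→V→U: 15+25+16+20+19 = 95
O→Y→B→W→U→V: 15+25+16+27+19 = 102
O→Y→U→V→B→W: 15+24+19+7+16 = 81
O→Y→U→V→W→B: 15+24+19+20+16 = 94
… (106 more)
O→U→V→B→W→Y: 9+19+7+16+11 = 62  ← best
The minimum is 62.
One shortest path: O → U → V → B → W → Y.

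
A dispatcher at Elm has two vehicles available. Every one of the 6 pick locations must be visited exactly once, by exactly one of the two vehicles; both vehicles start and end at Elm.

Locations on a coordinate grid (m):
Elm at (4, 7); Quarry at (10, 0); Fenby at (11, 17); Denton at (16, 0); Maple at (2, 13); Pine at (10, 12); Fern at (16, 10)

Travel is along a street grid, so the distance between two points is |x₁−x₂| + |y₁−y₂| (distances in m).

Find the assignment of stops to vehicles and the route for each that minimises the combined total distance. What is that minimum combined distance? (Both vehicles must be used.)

Check every non-empty split of the stops between the two vehicles; for each half take its own optimal tour:
  {Quarry} + {Fenby, Denton, Maple, Pine, Fern}: 26 + 64 = 90
  {Fenby} + {Quarry, Denton, Maple, Pine, Fern}: 34 + 54 = 88
  {Quarry, Fenby} + {Denton, Maple, Pine, Fern}: 48 + 54 = 102
  {Denton} + {Quarry, Fenby, Maple, Pine, Fern}: 38 + 64 = 102
  {Quarry, Denton} + {Fenby, Maple, Pine, Fern}: 38 + 50 = 88
  {Fenby, Denton} + {Quarry, Maple, Pine, Fern}: 58 + 54 = 112
  … (31 splits in total)
  {Maple} + {Quarry, Fenby, Denton, Pine, Fern}: 16 + 58 = 74  ← best
Best: vehicle 1 Elm → Maple → Elm = 16; vehicle 2 Elm → Quarry → Denton → Fern → Fenby → Pine → Elm = 58; combined 74.

Minimum combined distance: 74 m.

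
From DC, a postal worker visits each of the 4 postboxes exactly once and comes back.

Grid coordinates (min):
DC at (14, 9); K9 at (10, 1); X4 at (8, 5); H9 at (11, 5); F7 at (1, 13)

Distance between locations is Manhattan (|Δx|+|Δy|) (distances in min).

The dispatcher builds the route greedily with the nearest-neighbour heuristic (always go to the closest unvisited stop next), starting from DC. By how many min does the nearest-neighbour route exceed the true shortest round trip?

From DC: H9=7, X4=10, K9=12, F7=17 → choose H9 (7).
From H9: X4=3, K9=5, F7=18 → choose X4 (3).
From X4: K9=6, F7=15 → choose K9 (6).
From K9: F7=21 → choose F7 (21).
NN route DC → H9 → X4 → K9 → F7 → DC costs 54.
Optimal: DC → H9 → K9 → X4 → F7 → DC costs 50 (by enumerating all 12 distinct tours).
Excess = 54 − 50 = 4.

The nearest-neighbour route is 4 min longer than optimal.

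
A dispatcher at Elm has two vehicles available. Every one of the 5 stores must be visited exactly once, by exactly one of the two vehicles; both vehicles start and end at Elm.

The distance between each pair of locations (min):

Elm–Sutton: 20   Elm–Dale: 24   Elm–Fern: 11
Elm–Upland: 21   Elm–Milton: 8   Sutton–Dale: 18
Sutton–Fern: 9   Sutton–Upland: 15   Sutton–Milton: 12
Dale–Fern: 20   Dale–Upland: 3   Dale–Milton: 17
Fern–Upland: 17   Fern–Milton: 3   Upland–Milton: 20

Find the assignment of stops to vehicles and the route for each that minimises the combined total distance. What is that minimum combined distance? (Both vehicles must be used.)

Minimum combined distance: 78 min.

Try each way of splitting the stops between the two vehicles (each non-empty) and, for each split, find the best tour for each vehicle:
  {Sutton} + {Dale, Fern, Upland, Milton}: 40 + 55 = 95
  {Dale} + {Sutton, Fern, Upland, Milton}: 48 + 56 = 104
  {Sutton, Dale} + {Fern, Upland, Milton}: 62 + 49 = 111
  {Fern} + {Sutton, Dale, Upland, Milton}: 22 + 62 = 84
  {Sutton, Fern} + {Dale, Upland, Milton}: 40 + 49 = 89
  {Dale, Fern} + {Sutton, Upland, Milton}: 55 + 56 = 111
  … (15 splits in total)
  {Sutton, Dale, Fern, Upland} + {Milton}: 62 + 16 = 78  ← best
Best: vehicle 1 Elm → Dale → Upland → Sutton → Fern → Elm = 62; vehicle 2 Elm → Milton → Elm = 16; combined 78.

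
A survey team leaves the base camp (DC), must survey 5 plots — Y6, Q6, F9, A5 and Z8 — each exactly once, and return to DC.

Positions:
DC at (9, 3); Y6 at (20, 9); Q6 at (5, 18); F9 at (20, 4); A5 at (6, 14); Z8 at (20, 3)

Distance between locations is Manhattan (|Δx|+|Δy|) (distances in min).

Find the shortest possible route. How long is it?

There are 60 distinct closed tours to check (reversals are equivalent).
DC - Y6 - Q6 - F9 - A5 - Z8 - DC: 17+24+29+24+25+11 = 130
DC - Y6 - Q6 - F9 - Z8 - A5 - DC: 17+24+29+1+25+14 = 110
DC - Y6 - Q6 - A5 - F9 - Z8 - DC: 17+24+5+24+1+11 = 82
DC - Y6 - Q6 - A5 - Z8 - F9 - DC: 17+24+5+25+1+12 = 84
DC - Y6 - Q6 - Z8 - F9 - A5 - DC: 17+24+30+1+24+14 = 110
DC - Y6 - Q6 - Z8 - A5 - F9 - DC: 17+24+30+25+24+12 = 132
DC - Y6 - F9 - Q6 - A5 - Z8 - DC: 17+5+29+5+25+11 = 92
DC - Y6 - F9 - Q6 - Z8 - A5 - DC: 17+5+29+30+25+14 = 120
DC - Y6 - F9 - A5 - Q6 - Z8 - DC: 17+5+24+5+30+11 = 92
DC - Y6 - F9 - A5 - Z8 - Q6 - DC: 17+5+24+25+30+19 = 120
DC - Y6 - F9 - Z8 - Q6 - A5 - DC: 17+5+1+30+5+14 = 72
DC - Y6 - F9 - Z8 - A5 - Q6 - DC: 17+5+1+25+5+19 = 72
DC - Y6 - A5 - Q6 - F9 - Z8 - DC: 17+19+5+29+1+11 = 82
DC - Y6 - A5 - Q6 - Z8 - F9 - DC: 17+19+5+30+1+12 = 84
… (46 more)
DC - Q6 - A5 - Y6 - F9 - Z8 - DC: 19+5+19+5+1+11 = 60  ← best
The minimum is 60.
One optimal route: DC → Q6 → A5 → Y6 → F9 → Z8 → DC (or its reverse).

Minimum total distance: 60 min.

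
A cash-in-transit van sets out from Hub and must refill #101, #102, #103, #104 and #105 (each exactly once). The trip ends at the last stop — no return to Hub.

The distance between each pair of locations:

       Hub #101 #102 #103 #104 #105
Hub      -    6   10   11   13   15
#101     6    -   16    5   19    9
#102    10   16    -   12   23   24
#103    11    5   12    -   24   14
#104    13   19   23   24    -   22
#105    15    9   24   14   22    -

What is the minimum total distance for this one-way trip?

Minimum one-way distance = 58.

There are 5! = 120 possible orderings.
Hub→#101→#102→#103→#104→#105: 6+16+12+24+22 = 80
Hub→#101→#102→#103→#105→#104: 6+16+12+14+22 = 70
Hub→#101→#102→#104→#103→#105: 6+16+23+24+14 = 83
Hub→#101→#102→#104→#105→#103: 6+16+23+22+14 = 81
Hub→#101→#102→#105→#103→#104: 6+16+24+14+24 = 84
Hub→#101→#102→#105→#104→#103: 6+16+24+22+24 = 92
Hub→#101→#103→#102→#104→#105: 6+5+12+23+22 = 68
Hub→#101→#103→#102→#105→#104: 6+5+12+24+22 = 69
Hub→#101→#103→#104→#102→#105: 6+5+24+23+24 = 82
Hub→#101→#103→#104→#105→#102: 6+5+24+22+24 = 81
Hub→#101→#103→#105→#102→#104: 6+5+14+24+23 = 72
Hub→#101→#103→#105→#104→#102: 6+5+14+22+23 = 70
Hub→#101→#104→#102→#103→#105: 6+19+23+12+14 = 74
Hub→#101→#104→#102→#105→#103: 6+19+23+24+14 = 86
… (106 more)
Hub→#102→#103→#101→#105→#104: 10+12+5+9+22 = 58  ← best
The minimum is 58.
One shortest path: Hub → #102 → #103 → #101 → #105 → #104.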